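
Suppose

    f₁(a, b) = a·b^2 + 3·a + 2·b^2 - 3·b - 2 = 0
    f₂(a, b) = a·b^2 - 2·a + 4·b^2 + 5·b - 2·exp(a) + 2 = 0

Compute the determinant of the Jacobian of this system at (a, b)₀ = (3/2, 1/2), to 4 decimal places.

39.4817

J = [[b^2 + 3, 2·a·b + 4·b - 3], [b^2 - 2·exp(a) - 2, 2·a·b + 8·b + 5]].
At the point, J = [[3.2500, 0.5000], [-10.713378, 10.5000]].
det J = 39.4817.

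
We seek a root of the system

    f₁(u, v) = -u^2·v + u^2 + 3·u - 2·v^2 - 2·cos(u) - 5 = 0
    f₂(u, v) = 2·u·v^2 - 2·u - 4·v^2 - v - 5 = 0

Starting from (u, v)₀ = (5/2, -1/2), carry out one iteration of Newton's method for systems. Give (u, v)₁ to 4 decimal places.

At (5/2, -1/2): F = (12.977287, -9.2500).
Jacobian J = [[-2·u·v + 2·u + 2·sin(u) + 3, -u^2 - 4·v], [2·v^2 - 2, 4·u·v - 8·v - 1]].
At the point, J = [[11.696944, -4.2500], [-1.5000, -2.0000]] (det J = -29.768889).
Solving J·Δ = −F gives Δ = (-2.1925, -2.9807).
Then the next iterate is (u, v)₁ = (0.3075, -3.4807).

(0.3075, -3.4807)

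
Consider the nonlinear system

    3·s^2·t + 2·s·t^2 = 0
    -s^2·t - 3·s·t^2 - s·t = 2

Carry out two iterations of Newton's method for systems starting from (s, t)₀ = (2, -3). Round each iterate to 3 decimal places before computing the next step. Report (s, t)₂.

At (2, -3): F = (0.000, -38.000).
Jacobian J = [[6·s·t + 2·t^2, 3·s^2 + 4·s·t], [-2·s·t - 3·t^2 - t, -s^2 - 6·s·t - s]].
At the point, J = [[-18.000, -12.000], [-12.000, 30.000]] (det J = -684.000).
Solving J·Δ = −F gives Δ = (-0.667, 1.000).
Then the next iterate is (s, t)₁ = (1.333, -2.000).
Round to (1.333, -2.000) and repeat: F = (0.00267, -11.77622), J = [[-7.996, -5.33333], [-4.668, 12.88611]].
Δ = (-0.491, 0.736), so (s, t)₂ = (0.842, -1.264).

(0.842, -1.264)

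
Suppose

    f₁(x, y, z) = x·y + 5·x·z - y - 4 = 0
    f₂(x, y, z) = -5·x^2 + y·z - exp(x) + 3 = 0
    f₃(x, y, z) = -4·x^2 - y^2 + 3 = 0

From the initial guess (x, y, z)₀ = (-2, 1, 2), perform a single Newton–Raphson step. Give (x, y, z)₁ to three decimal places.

(-1.140, 0.882, 0.282)

At (-2, 1, 2): F = (-27.000, -15.13534, -14.000).
Jacobian J = [[y + 5·z, x - 1, 5·x], [-10·x - exp(x), z, y], [-8·x, -2·y, 0]].
At the point, J = [[11.000, -3.000, -10.000], [19.86466, 2.000, 1.000], [16.000, -2.000, 0.000]] (det J = 691.29329).
Solving J·Δ = −F gives Δ = (0.860, -0.118, -1.718).
Then the next iterate is (x, y, z)₁ = (-1.140, 0.882, 0.282).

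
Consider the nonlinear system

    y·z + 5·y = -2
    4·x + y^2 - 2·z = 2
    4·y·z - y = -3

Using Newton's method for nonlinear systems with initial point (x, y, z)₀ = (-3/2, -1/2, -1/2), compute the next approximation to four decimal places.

(1.1815, -0.2381, 1.3571)

At (-3/2, -1/2, -1/2): F = (-0.2500, -6.7500, 4.5000).
Jacobian J = [[0, z + 5, y], [4, 2·y, -2], [0, 4·z - 1, 4·y]].
At the point, J = [[0.0000, 4.5000, -0.5000], [4.0000, -1.0000, -2.0000], [0.0000, -3.0000, -2.0000]] (det J = 42.0000).
Solving J·Δ = −F gives Δ = (2.6815, 0.2619, 1.8571).
Then the next iterate is (x, y, z)₁ = (1.1815, -0.2381, 1.3571).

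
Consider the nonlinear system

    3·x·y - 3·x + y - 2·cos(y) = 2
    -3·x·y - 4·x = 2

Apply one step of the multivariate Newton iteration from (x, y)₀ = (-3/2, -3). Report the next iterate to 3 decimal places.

At (-3/2, -3): F = (14.97998, -9.500).
Jacobian J = [[3·y - 3, 3·x + 2·sin(y) + 1], [-3·y - 4, -3·x]].
At the point, J = [[-12.000, -3.78224], [5.000, 4.500]] (det J = -35.08880).
Solving J·Δ = −F gives Δ = (0.897, 1.114).
Then the next iterate is (x, y)₁ = (-0.603, -1.886).

(-0.603, -1.886)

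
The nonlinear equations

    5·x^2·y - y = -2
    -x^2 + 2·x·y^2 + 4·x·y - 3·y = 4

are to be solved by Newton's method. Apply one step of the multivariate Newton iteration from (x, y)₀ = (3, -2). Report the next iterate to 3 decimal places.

(1.627, -1.918)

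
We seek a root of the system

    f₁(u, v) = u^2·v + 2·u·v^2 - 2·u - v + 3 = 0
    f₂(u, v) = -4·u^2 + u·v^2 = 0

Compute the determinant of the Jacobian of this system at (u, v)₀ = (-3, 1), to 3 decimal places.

J = [[2·u·v + 2·v^2 - 2, u^2 + 4·u·v - 1], [-8·u + v^2, 2·u·v]].
At the point, J = [[-6.000, -4.000], [25.000, -6.000]].
det J = 136.000.

136.000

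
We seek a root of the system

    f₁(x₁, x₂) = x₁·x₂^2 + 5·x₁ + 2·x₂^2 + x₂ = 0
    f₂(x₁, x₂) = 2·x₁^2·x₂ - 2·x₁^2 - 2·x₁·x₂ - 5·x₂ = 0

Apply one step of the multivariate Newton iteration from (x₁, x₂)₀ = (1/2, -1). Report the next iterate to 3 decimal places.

(0.451, -0.073)

At (1/2, -1): F = (4.000, 5.000).
Jacobian J = [[x₂^2 + 5, 2·x₁·x₂ + 4·x₂ + 1], [4·x₁·x₂ - 4·x₁ - 2·x₂, 2·x₁^2 - 2·x₁ - 5]].
At the point, J = [[6.000, -4.000], [-2.000, -5.500]] (det J = -41.000).
Solving J·Δ = −F gives Δ = (-0.049, 0.927).
Then the next iterate is (x₁, x₂)₁ = (0.451, -0.073).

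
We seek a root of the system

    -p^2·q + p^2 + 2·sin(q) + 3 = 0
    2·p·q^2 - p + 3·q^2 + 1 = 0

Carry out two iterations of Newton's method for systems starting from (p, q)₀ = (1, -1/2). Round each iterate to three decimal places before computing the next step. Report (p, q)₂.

At (1, -1/2): F = (3.54115, 1.250).
Jacobian J = [[-2·p·q + 2·p, -p^2 + 2·cos(q)], [2·q^2 - 1, 4·p·q + 6·q]].
At the point, J = [[3.000, 0.75517], [-0.500, -5.000]] (det J = -14.62242).
Solving J·Δ = −F gives Δ = (-1.275, 0.378).
Then the next iterate is (p, q)₁ = (-0.275, -0.122).
Round to (-0.275, -0.122) and repeat: F = (2.84146, 1.31147), J = [[-0.61710, 1.90951], [-0.97023, -0.59780]].
Δ = (1.892, -0.877), so (p, q)₂ = (1.617, -0.999).

(1.617, -0.999)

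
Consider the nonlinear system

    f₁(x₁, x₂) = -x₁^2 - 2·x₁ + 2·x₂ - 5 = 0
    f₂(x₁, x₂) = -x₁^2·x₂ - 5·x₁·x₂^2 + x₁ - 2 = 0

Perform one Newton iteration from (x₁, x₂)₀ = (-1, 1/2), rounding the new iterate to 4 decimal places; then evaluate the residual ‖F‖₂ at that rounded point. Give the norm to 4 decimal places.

At (-1, 1/2): F = (-3.0000, -2.2500).
Jacobian J = [[-2·x₁ - 2, 2], [-2·x₁·x₂ - 5·x₂^2 + 1, -x₁^2 - 10·x₁·x₂]].
At the point, J = [[0.0000, 2.0000], [0.7500, 4.0000]] (det J = -1.5000).
Solving J·Δ = −F gives Δ = (-5.0000, 1.5000).
Then the next iterate is (x₁, x₂)₁ = (-6.0000, 2.0000).
Re-evaluating at (-6.0000, 2.0000): F = (-25.0000, 40.0000), so ‖F‖₂ = 47.1699.

47.1699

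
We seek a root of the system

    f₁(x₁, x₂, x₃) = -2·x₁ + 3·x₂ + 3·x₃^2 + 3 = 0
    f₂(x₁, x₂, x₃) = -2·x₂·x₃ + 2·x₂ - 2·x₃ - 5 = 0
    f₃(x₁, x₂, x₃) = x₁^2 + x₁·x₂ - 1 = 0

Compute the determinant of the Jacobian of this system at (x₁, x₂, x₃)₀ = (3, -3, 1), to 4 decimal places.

60.0000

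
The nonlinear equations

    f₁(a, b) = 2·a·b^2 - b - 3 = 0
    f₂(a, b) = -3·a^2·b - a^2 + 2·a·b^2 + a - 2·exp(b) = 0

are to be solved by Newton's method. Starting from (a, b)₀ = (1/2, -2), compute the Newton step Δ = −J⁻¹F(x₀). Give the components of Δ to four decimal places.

(-0.4134, -0.0615)

At (1/2, -2): F = (3.0000, 5.479329).
Jacobian J = [[2·b^2, 4·a·b - 1], [-6·a·b - 2·a + 2·b^2 + 1, -3·a^2 + 4·a·b - 2·exp(b)]].
At the point, J = [[8.0000, -5.0000], [14.0000, -5.020671]] (det J = 29.834635).
Solving J·Δ = −F gives Δ = (-0.4134, -0.0615).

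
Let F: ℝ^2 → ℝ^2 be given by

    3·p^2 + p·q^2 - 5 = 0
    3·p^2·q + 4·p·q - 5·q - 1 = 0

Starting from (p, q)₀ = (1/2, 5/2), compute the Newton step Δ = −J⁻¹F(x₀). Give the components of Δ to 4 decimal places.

(0.2957, -0.6442)

At (1/2, 5/2): F = (-1.1250, -6.6250).
Jacobian J = [[6·p + q^2, 2·p·q], [6·p·q + 4·q, 3·p^2 + 4·p - 5]].
At the point, J = [[9.2500, 2.5000], [17.5000, -2.2500]] (det J = -64.5625).
Solving J·Δ = −F gives Δ = (0.2957, -0.6442).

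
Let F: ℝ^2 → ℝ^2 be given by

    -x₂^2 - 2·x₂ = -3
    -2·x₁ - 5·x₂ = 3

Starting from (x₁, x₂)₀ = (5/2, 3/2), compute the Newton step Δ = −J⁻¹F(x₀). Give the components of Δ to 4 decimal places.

(-6.6250, -0.4500)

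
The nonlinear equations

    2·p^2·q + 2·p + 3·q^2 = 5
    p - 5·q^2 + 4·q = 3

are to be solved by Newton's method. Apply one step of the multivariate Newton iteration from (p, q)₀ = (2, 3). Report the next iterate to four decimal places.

(1.4074, 1.6695)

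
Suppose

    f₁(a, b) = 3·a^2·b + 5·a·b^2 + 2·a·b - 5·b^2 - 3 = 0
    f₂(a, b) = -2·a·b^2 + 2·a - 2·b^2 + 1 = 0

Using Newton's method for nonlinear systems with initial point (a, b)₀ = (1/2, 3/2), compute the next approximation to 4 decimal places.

(0.6457, 0.9317)

At (1/2, 3/2): F = (-6.0000, -4.7500).
Jacobian J = [[6·a·b + 5·b^2 + 2·b, 3·a^2 + 10·a·b + 2·a - 10·b], [-2·b^2 + 2, -4·a·b - 4·b]].
At the point, J = [[18.7500, -5.7500], [-2.5000, -9.0000]] (det J = -183.1250).
Solving J·Δ = −F gives Δ = (0.1457, -0.5683).
Then the next iterate is (a, b)₁ = (0.6457, 0.9317).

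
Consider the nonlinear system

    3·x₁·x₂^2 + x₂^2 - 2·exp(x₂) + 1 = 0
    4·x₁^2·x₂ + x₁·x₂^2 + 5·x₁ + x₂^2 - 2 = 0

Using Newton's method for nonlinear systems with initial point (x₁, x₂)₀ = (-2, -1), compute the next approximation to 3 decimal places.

(-0.776, -0.885)

At (-2, -1): F = (-4.73576, -29.000).
Jacobian J = [[3·x₂^2, 6·x₁·x₂ + 2·x₂ - 2·exp(x₂)], [8·x₁·x₂ + x₂^2 + 5, 4·x₁^2 + 2·x₁·x₂ + 2·x₂]].
At the point, J = [[3.000, 9.26424], [22.000, 18.000]] (det J = -149.81330).
Solving J·Δ = −F gives Δ = (1.224, 0.115).
Then the next iterate is (x₁, x₂)₁ = (-0.776, -0.885).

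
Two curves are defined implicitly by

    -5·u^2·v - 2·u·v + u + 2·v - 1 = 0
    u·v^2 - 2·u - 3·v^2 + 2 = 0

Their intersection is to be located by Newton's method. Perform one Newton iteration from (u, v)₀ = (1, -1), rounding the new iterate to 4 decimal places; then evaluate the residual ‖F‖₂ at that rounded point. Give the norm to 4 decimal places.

At (1, -1): F = (5.0000, -2.0000).
Jacobian J = [[-10·u·v - 2·v + 1, -5·u^2 - 2·u + 2], [v^2 - 2, 2·u·v - 6·v]].
At the point, J = [[13.0000, -5.0000], [-1.0000, 4.0000]] (det J = 47.0000).
Solving J·Δ = −F gives Δ = (-0.2128, 0.4468).
Then the next iterate is (u, v)₁ = (0.7872, -0.5532).
Re-evaluating at (0.7872, -0.5532): F = (1.265804, -0.251584), so ‖F‖₂ = 1.2906.

1.2906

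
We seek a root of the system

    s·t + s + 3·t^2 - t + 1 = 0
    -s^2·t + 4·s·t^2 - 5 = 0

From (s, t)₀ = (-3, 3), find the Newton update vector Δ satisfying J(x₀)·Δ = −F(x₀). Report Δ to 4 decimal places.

(0.8398, -1.1685)

At (-3, 3): F = (13.0000, -140.0000).
Jacobian J = [[t + 1, s + 6·t - 1], [-2·s·t + 4·t^2, -s^2 + 8·s·t]].
At the point, J = [[4.0000, 14.0000], [54.0000, -81.0000]] (det J = -1080.0000).
Solving J·Δ = −F gives Δ = (0.8398, -1.1685).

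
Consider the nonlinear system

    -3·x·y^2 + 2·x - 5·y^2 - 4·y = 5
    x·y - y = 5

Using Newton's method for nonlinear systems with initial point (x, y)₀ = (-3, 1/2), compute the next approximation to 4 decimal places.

(6.6000, -0.0500)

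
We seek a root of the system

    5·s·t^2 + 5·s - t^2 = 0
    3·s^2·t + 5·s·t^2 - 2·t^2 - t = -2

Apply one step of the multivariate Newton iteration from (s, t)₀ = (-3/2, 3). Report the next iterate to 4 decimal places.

(-0.9368, 1.9051)

At (-3/2, 3): F = (-84.0000, -66.2500).
Jacobian J = [[5·t^2 + 5, 10·s·t - 2·t], [6·s·t + 5·t^2, 3·s^2 + 10·s·t - 4·t - 1]].
At the point, J = [[50.0000, -51.0000], [18.0000, -51.2500]] (det J = -1644.5000).
Solving J·Δ = −F gives Δ = (0.5632, -1.0949).
Then the next iterate is (s, t)₁ = (-0.9368, 1.9051).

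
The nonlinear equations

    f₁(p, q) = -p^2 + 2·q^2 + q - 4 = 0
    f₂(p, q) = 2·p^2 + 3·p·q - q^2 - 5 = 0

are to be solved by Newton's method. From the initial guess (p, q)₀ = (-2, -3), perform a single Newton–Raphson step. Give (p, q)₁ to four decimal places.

At (-2, -3): F = (7.0000, 12.0000).
Jacobian J = [[-2·p, 4·q + 1], [4·p + 3·q, 3·p - 2·q]].
At the point, J = [[4.0000, -11.0000], [-17.0000, 0.0000]] (det J = -187.0000).
Solving J·Δ = −F gives Δ = (0.7059, 0.8930).
Then the next iterate is (p, q)₁ = (-1.2941, -2.1070).

(-1.2941, -2.1070)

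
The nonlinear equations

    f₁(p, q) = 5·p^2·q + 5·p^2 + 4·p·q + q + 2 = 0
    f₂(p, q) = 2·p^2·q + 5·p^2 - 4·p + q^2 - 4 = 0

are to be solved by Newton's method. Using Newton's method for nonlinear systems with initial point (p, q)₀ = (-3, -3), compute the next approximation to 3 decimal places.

At (-3, -3): F = (-55.000, 8.000).
Jacobian J = [[10·p·q + 10·p + 4·q, 5·p^2 + 4·p + 1], [4·p·q + 10·p - 4, 2·p^2 + 2·q]].
At the point, J = [[48.000, 34.000], [2.000, 12.000]] (det J = 508.000).
Solving J·Δ = −F gives Δ = (1.835, -0.972).
Then the next iterate is (p, q)₁ = (-1.165, -3.972).

(-1.165, -3.972)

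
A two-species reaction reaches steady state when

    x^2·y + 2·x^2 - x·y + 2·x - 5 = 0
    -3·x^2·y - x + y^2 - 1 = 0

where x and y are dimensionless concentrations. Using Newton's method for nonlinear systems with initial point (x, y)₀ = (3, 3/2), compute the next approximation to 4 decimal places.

At (3, 3/2): F = (28.0000, -42.2500).
Jacobian J = [[2·x·y + 4·x - y + 2, x^2 - x], [-6·x·y - 1, -3·x^2 + 2·y]].
At the point, J = [[21.5000, 6.0000], [-28.0000, -24.0000]] (det J = -348.0000).
Solving J·Δ = −F gives Δ = (-1.2026, -0.3574).
Then the next iterate is (x, y)₁ = (1.7974, 1.1426).

(1.7974, 1.1426)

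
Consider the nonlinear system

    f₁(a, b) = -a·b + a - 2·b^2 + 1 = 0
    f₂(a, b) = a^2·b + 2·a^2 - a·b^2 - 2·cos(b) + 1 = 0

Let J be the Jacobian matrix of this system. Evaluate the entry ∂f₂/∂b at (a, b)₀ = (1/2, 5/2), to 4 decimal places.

-1.0531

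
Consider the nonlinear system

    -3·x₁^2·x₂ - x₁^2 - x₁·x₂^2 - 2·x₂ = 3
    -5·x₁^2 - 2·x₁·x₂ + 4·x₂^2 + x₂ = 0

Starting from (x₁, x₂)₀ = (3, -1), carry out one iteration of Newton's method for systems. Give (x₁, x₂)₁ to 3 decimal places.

At (3, -1): F = (14.000, -36.000).
Jacobian J = [[-6·x₁·x₂ - 2·x₁ - x₂^2, -3·x₁^2 - 2·x₁·x₂ - 2], [-10·x₁ - 2·x₂, -2·x₁ + 8·x₂ + 1]].
At the point, J = [[11.000, -23.000], [-28.000, -13.000]] (det J = -787.000).
Solving J·Δ = −F gives Δ = (-1.283, -0.005).
Then the next iterate is (x₁, x₂)₁ = (1.717, -1.005).

(1.717, -1.005)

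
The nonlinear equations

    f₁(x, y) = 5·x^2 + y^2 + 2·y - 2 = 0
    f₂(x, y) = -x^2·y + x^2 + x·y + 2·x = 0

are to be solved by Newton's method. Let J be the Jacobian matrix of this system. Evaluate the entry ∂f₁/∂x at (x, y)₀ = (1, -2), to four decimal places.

10.0000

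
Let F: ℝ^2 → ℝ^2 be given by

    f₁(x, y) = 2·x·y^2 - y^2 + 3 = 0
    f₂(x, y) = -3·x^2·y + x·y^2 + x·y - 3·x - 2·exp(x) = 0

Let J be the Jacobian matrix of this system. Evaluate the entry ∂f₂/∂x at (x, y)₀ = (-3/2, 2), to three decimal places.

20.554

∂f₂/∂x = -6·x·y + y^2 + y - 2·exp(x) - 3.
At (-3/2, 2) this is 20.554.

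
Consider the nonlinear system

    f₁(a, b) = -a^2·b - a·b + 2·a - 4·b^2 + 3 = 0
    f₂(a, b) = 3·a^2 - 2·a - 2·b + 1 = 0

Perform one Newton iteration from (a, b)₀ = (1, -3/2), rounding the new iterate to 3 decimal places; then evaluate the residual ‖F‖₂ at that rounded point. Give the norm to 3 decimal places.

At (1, -3/2): F = (-1.000, 5.000).
Jacobian J = [[-2·a·b - b + 2, -a^2 - a - 8·b], [6·a - 2, -2]].
At the point, J = [[6.500, 10.000], [4.000, -2.000]] (det J = -53.000).
Solving J·Δ = −F gives Δ = (-0.906, 0.689).
Then the next iterate is (a, b)₁ = (0.094, -0.811).
Re-evaluating at (0.094, -0.811): F = (0.64052, 2.46051), so ‖F‖₂ = 2.543.

2.543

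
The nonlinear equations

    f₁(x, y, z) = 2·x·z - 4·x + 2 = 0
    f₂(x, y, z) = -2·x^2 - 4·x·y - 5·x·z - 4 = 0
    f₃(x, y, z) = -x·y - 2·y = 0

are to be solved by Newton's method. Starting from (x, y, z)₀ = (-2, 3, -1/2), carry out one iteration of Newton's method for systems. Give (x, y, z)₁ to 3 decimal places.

(-2.000, -1.625, 2.500)

At (-2, 3, -1/2): F = (12.000, 7.000, 0.000).
Jacobian J = [[2·z - 4, 0, 2·x], [-4·x - 4·y - 5·z, -4·x, -5·x], [-y, -x - 2, 0]].
At the point, J = [[-5.000, 0.000, -4.000], [-1.500, 8.000, 10.000], [-3.000, 0.000, 0.000]] (det J = -96.000).
Solving J·Δ = −F gives Δ = (0.000, -4.625, 3.000).
Then the next iterate is (x, y, z)₁ = (-2.000, -1.625, 2.500).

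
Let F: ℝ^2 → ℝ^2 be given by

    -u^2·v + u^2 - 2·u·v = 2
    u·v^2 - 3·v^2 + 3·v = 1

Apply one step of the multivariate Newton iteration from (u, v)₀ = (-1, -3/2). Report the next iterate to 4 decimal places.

(-1.7132, -0.4264)

At (-1, -3/2): F = (-2.5000, -14.5000).
Jacobian J = [[-2·u·v + 2·u - 2·v, -u^2 - 2·u], [v^2, 2·u·v - 6·v + 3]].
At the point, J = [[-2.0000, 1.0000], [2.2500, 15.0000]] (det J = -32.2500).
Solving J·Δ = −F gives Δ = (-0.7132, 1.0736).
Then the next iterate is (u, v)₁ = (-1.7132, -0.4264).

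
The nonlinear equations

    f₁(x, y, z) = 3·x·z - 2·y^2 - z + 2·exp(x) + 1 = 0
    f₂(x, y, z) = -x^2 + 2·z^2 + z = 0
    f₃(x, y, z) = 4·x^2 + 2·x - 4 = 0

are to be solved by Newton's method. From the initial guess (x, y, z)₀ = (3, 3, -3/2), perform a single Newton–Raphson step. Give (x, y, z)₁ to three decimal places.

(1.538, -0.044, -0.946)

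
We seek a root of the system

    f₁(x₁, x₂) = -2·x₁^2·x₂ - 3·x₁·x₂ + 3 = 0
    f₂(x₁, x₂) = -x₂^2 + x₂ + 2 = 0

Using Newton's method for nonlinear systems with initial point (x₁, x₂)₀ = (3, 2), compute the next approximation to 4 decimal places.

At (3, 2): F = (-51.0000, 0.0000).
Jacobian J = [[-4·x₁·x₂ - 3·x₂, -2·x₁^2 - 3·x₁], [0, -2·x₂ + 1]].
At the point, J = [[-30.0000, -27.0000], [0.0000, -3.0000]] (det J = 90.0000).
Solving J·Δ = −F gives Δ = (-1.7000, 0.0000).
Then the next iterate is (x₁, x₂)₁ = (1.3000, 2.0000).

(1.3000, 2.0000)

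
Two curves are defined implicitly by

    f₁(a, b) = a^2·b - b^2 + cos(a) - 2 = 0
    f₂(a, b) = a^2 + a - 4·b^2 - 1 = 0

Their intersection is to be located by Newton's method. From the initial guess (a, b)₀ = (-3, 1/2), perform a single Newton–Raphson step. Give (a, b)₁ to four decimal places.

(-2.2799, 0.5998)

At (-3, 1/2): F = (1.260008, 4.0000).
Jacobian J = [[2·a·b - sin(a), a^2 - 2·b], [2·a + 1, -8·b]].
At the point, J = [[-2.858880, 8.0000], [-5.0000, -4.0000]] (det J = 51.435520).
Solving J·Δ = −F gives Δ = (0.7201, 0.0998).
Then the next iterate is (a, b)₁ = (-2.2799, 0.5998).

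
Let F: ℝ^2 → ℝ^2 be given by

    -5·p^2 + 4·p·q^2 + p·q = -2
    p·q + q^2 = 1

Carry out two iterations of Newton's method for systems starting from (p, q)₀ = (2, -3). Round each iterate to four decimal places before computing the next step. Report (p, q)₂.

At (2, -3): F = (48.0000, 2.0000).
Jacobian J = [[-10·p + 4·q^2 + q, 8·p·q + p], [q, p + 2·q]].
At the point, J = [[13.0000, -46.0000], [-3.0000, -4.0000]] (det J = -190.0000).
Solving J·Δ = −F gives Δ = (-0.5263, 0.8947).
Then the next iterate is (p, q)₁ = (1.4737, -2.1053).
Round to (1.4737, -2.1053) and repeat: F = (14.165913, 0.329707), J = [[0.886852, -23.346945], [-2.1053, -2.7369]].
Δ = (-0.6024, 0.5839), so (p, q)₂ = (0.8713, -1.5214).

(0.8713, -1.5214)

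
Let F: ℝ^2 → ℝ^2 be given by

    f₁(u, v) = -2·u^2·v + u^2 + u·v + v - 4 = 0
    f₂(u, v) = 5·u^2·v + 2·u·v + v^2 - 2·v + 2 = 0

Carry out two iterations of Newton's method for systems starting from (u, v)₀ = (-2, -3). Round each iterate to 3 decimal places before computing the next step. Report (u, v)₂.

(-1.754, -0.117)

At (-2, -3): F = (27.000, -31.000).
Jacobian J = [[-4·u·v + 2·u + v, -2·u^2 + u + 1], [10·u·v + 2·v, 5·u^2 + 2·u + 2·v - 2]].
At the point, J = [[-31.000, -9.000], [54.000, 8.000]] (det J = 238.000).
Solving J·Δ = −F gives Δ = (0.265, 2.088).
Then the next iterate is (u, v)₁ = (-1.735, -0.912).
Round to (-1.735, -0.912) and repeat: F = (5.17120, -5.90624), J = [[-10.71128, -6.75545], [13.99920, 7.75713]].
Δ = (-0.019, 0.795), so (u, v)₂ = (-1.754, -0.117).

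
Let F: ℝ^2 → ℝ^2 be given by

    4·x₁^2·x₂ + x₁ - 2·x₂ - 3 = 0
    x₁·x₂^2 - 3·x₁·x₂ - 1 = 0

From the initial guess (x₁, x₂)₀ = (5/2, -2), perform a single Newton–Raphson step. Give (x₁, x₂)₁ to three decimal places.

(1.922, -0.959)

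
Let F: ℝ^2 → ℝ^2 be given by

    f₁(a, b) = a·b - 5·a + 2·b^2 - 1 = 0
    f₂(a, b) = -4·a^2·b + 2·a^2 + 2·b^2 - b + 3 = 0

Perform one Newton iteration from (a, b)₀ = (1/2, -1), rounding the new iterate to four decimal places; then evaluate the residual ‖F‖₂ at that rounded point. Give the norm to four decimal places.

At (1/2, -1): F = (-2.0000, 7.5000).
Jacobian J = [[b - 5, a + 4·b], [-8·a·b + 4·a, -4·a^2 + 4·b - 1]].
At the point, J = [[-6.0000, -3.5000], [6.0000, -6.0000]] (det J = 57.0000).
Solving J·Δ = −F gives Δ = (-0.6711, 0.5789).
Then the next iterate is (a, b)₁ = (-0.1711, -0.4211).
Re-evaluating at (-0.1711, -0.4211): F = (0.282201, 3.883612), so ‖F‖₂ = 3.8939.

3.8939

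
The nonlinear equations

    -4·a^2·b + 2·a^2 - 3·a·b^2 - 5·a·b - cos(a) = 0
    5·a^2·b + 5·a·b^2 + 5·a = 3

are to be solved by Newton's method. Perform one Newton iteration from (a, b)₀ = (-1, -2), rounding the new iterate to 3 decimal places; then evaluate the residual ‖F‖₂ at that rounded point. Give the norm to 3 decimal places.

At (-1, -2): F = (11.45970, -38.000).
Jacobian J = [[-8·a·b + 4·a - 3·b^2 - 5·b + sin(a), -4·a^2 - 6·a·b - 5·a], [10·a·b + 5·b^2 + 5, 5·a^2 + 10·a·b]].
At the point, J = [[-22.84147, -11.000], [45.000, 25.000]] (det J = -76.03677).
Solving J·Δ = −F gives Δ = (-1.730, 4.633).
Then the next iterate is (a, b)₁ = (-2.730, 2.633).
Re-evaluating at (-2.730, 2.633): F = (30.04751, -13.16378), so ‖F‖₂ = 32.805.

32.805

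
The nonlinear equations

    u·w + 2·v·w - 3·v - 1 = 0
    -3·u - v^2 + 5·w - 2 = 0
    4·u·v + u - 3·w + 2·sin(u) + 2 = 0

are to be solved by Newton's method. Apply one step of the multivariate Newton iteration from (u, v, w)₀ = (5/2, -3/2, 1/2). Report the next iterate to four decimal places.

(2.4694, -0.1360, 1.5132)

At (5/2, -3/2, 1/2): F = (3.2500, -9.2500, -10.803056).
Jacobian J = [[w, 2·w - 3, u + 2·v], [-3, -2·v, 5], [4·v + 2·cos(u) + 1, 4·u, -3]].
At the point, J = [[0.5000, -2.0000, -0.5000], [-3.0000, 3.0000, 5.0000], [-6.602287, 10.0000, -3.0000]] (det J = 59.619441).
Solving J·Δ = −F gives Δ = (-0.0306, 1.3640, 1.0132).
Then the next iterate is (u, v, w)₁ = (2.4694, -0.1360, 1.5132).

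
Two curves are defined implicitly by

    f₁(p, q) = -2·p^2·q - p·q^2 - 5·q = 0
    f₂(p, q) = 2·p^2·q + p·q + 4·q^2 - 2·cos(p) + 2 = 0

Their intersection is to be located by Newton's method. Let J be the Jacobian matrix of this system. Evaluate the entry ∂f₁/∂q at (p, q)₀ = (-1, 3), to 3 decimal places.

-1.000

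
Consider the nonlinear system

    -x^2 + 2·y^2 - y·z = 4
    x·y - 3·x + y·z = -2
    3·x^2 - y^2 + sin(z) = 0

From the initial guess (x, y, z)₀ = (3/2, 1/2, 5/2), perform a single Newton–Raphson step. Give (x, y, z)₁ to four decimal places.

At (3/2, 1/2, 5/2): F = (-7.0000, -0.5000, 7.098472).
Jacobian J = [[-2·x, 4·y - z, -y], [y - 3, x + z, y], [6·x, -2·y, cos(z)]].
At the point, J = [[-3.0000, -0.5000, -0.5000], [-2.5000, 4.0000, 0.5000], [9.0000, -1.0000, -0.801144]] (det J = 23.615153).
Solving J·Δ = −F gives Δ = (-1.3256, 0.0597, -6.1060).
Then the next iterate is (x, y, z)₁ = (0.1744, 0.5597, -3.6060).

(0.1744, 0.5597, -3.6060)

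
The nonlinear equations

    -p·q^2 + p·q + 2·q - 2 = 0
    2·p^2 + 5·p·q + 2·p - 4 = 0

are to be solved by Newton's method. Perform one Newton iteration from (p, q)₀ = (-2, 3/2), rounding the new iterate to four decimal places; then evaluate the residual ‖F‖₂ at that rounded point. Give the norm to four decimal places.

5056.2722

At (-2, 3/2): F = (2.5000, -15.0000).
Jacobian J = [[-q^2 + q, -2·p·q + p + 2], [4·p + 5·q + 2, 5·p]].
At the point, J = [[-0.7500, 6.0000], [1.5000, -10.0000]] (det J = -1.5000).
Solving J·Δ = −F gives Δ = (43.3333, 5.0000).
Then the next iterate is (p, q)₁ = (41.3333, 6.5000).
Re-evaluating at (41.3333, 6.5000): F = (-1466.665475, 4838.882228), so ‖F‖₂ = 5056.2722.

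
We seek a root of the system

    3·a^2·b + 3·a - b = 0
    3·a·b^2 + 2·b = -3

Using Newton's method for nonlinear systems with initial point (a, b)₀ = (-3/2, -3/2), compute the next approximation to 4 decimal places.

At (-3/2, -3/2): F = (-13.1250, -10.1250).
Jacobian J = [[6·a·b + 3, 3·a^2 - 1], [3·b^2, 6·a·b + 2]].
At the point, J = [[16.5000, 5.7500], [6.7500, 15.5000]] (det J = 216.9375).
Solving J·Δ = −F gives Δ = (0.6694, 0.3617).
Then the next iterate is (a, b)₁ = (-0.8306, -1.1383).

(-0.8306, -1.1383)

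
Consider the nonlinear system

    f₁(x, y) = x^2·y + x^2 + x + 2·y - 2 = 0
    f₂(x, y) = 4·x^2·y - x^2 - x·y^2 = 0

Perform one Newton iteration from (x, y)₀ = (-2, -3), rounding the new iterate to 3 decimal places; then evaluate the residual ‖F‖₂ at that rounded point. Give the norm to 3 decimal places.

9.336

At (-2, -3): F = (-18.000, -34.000).
Jacobian J = [[2·x·y + 2·x + 1, x^2 + 2], [8·x·y - 2·x - y^2, 4·x^2 - 2·x·y]].
At the point, J = [[9.000, 6.000], [43.000, 4.000]] (det J = -222.000).
Solving J·Δ = −F gives Δ = (0.595, 2.108).
Then the next iterate is (x, y)₁ = (-1.405, -0.892).
Re-evaluating at (-1.405, -0.892): F = (-4.97581, -7.89944), so ‖F‖₂ = 9.336.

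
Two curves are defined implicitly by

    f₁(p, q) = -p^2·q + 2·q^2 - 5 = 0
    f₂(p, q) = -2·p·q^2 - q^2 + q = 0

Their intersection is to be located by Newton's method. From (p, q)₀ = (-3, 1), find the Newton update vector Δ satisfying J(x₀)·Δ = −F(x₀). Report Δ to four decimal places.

(1.8214, -0.2143)

At (-3, 1): F = (-12.0000, 6.0000).
Jacobian J = [[-2·p·q, -p^2 + 4·q], [-2·q^2, -4·p·q - 2·q + 1]].
At the point, J = [[6.0000, -5.0000], [-2.0000, 11.0000]] (det J = 56.0000).
Solving J·Δ = −F gives Δ = (1.8214, -0.2143).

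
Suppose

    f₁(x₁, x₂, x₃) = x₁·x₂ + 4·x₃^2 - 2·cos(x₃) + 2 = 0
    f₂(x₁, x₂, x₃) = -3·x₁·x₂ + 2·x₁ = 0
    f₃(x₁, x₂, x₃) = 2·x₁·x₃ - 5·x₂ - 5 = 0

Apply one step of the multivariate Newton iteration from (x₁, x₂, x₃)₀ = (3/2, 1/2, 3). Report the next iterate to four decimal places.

(2.3199, 0.7578, 1.2898)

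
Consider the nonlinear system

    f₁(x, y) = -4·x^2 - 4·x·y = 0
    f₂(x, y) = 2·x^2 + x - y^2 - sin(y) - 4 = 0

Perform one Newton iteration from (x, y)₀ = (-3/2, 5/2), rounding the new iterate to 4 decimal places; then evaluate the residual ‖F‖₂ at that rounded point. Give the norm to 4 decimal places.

At (-3/2, 5/2): F = (6.0000, -7.848472).
Jacobian J = [[-8·x - 4·y, -4·x], [4·x + 1, -2·y - cos(y)]].
At the point, J = [[2.0000, 6.0000], [-5.0000, -4.198856]] (det J = 21.602287).
Solving J·Δ = −F gives Δ = (-1.0137, -0.6621).
Then the next iterate is (x, y)₁ = (-2.5137, 1.8379).
Re-evaluating at (-2.5137, 1.8379): F = (-6.795034, 1.781260), so ‖F‖₂ = 7.0246.

7.0246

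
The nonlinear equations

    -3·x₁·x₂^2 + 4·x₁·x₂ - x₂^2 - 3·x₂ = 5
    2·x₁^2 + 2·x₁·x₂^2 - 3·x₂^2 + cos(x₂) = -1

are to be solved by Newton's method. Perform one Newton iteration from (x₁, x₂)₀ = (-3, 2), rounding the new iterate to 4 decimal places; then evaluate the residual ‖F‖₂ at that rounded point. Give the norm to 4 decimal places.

10.6979

At (-3, 2): F = (-3.0000, -17.416147).
Jacobian J = [[-3·x₂^2 + 4·x₂, -6·x₁·x₂ + 4·x₁ - 2·x₂ - 3], [4·x₁ + 2·x₂^2, 4·x₁·x₂ - 6·x₂ - sin(x₂)]].
At the point, J = [[-4.0000, 17.0000], [-4.0000, -36.909297]] (det J = 215.637190).
Solving J·Δ = −F gives Δ = (-1.8865, -0.2674).
Then the next iterate is (x₁, x₂)₁ = (-4.8865, 1.7326).
Re-evaluating at (-4.8865, 1.7326): F = (-3.058709, 10.251362), so ‖F‖₂ = 10.6979.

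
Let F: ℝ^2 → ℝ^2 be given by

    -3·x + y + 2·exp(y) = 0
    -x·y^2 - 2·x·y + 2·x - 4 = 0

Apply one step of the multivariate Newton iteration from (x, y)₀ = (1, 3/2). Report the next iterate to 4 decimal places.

(0.2630, 0.5290)

At (1, 3/2): F = (7.463378, -7.2500).
Jacobian J = [[-3, 2·exp(y) + 1], [-y^2 - 2·y + 2, -2·x·y - 2·x]].
At the point, J = [[-3.0000, 9.963378], [-3.2500, -5.0000]] (det J = 47.380979).
Solving J·Δ = −F gives Δ = (-0.7370, -0.9710).
Then the next iterate is (x, y)₁ = (0.2630, 0.5290).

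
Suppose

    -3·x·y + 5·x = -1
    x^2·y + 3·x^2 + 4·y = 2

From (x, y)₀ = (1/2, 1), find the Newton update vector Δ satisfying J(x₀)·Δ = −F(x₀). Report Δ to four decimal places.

(-0.8966, 0.1379)

At (1/2, 1): F = (2.0000, 3.0000).
Jacobian J = [[-3·y + 5, -3·x], [2·x·y + 6·x, x^2 + 4]].
At the point, J = [[2.0000, -1.5000], [4.0000, 4.2500]] (det J = 14.5000).
Solving J·Δ = −F gives Δ = (-0.8966, 0.1379).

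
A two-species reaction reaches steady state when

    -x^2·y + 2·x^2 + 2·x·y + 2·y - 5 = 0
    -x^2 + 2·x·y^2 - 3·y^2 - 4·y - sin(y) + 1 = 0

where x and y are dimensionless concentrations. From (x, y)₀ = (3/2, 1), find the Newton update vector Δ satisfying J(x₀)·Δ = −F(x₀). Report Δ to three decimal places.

At (3/2, 1): F = (2.250, -6.09147).
Jacobian J = [[-2·x·y + 4·x + 2·y, -x^2 + 2·x + 2], [-2·x + 2·y^2, 4·x·y - 6·y - cos(y) - 4]].
At the point, J = [[5.000, 2.750], [-1.000, -4.54030]] (det J = -19.95151).
Solving J·Δ = −F gives Δ = (0.328, -1.414).

(0.328, -1.414)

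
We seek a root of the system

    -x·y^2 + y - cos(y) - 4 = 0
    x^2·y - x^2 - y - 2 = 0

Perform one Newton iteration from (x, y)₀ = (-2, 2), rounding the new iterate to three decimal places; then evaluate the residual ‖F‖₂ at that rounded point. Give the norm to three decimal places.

At (-2, 2): F = (6.41615, 0.000).
Jacobian J = [[-y^2, -2·x·y + sin(y) + 1], [2·x·y - 2·x, x^2 - 1]].
At the point, J = [[-4.000, 9.90930], [-4.000, 3.000]] (det J = 27.63719).
Solving J·Δ = −F gives Δ = (-0.696, -0.929).
Then the next iterate is (x, y)₁ = (-2.696, 1.071).
Re-evaluating at (-2.696, 1.071): F = (-0.31582, -2.55494), so ‖F‖₂ = 2.574.

2.574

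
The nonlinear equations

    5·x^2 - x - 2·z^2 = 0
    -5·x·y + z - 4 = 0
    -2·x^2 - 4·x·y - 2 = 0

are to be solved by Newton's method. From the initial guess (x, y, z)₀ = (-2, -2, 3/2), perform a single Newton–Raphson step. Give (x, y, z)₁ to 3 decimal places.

At (-2, -2, 3/2): F = (17.500, -22.500, -26.000).
Jacobian J = [[10·x - 1, 0, -4·z], [-5·y, -5·x, 1], [-4·x - 4·y, -4·x, 0]].
At the point, J = [[-21.000, 0.000, -6.000], [10.000, 10.000, 1.000], [16.000, 8.000, 0.000]] (det J = 648.000).
Solving J·Δ = −F gives Δ = (0.957, 1.336, -0.432).
Then the next iterate is (x, y, z)₁ = (-1.043, -0.664, 1.068).

(-1.043, -0.664, 1.068)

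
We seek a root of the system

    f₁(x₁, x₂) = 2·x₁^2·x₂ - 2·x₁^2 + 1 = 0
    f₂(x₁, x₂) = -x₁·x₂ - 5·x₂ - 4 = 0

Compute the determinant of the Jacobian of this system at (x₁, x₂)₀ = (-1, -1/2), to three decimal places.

J = [[4·x₁·x₂ - 4·x₁, 2·x₁^2], [-x₂, -x₁ - 5]].
At the point, J = [[6.000, 2.000], [0.500, -4.000]].
det J = -25.000.

-25.000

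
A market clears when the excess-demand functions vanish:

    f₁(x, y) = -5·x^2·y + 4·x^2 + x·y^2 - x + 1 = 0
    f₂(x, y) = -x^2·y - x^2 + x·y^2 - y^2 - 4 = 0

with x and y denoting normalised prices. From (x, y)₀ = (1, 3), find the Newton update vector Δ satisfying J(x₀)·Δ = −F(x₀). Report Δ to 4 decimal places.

(-0.7692, -8.7692)

At (1, 3): F = (-2.0000, -8.0000).
Jacobian J = [[-10·x·y + 8·x + y^2 - 1, -5·x^2 + 2·x·y], [-2·x·y - 2·x + y^2, -x^2 + 2·x·y - 2·y]].
At the point, J = [[-14.0000, 1.0000], [1.0000, -1.0000]] (det J = 13.0000).
Solving J·Δ = −F gives Δ = (-0.7692, -8.7692).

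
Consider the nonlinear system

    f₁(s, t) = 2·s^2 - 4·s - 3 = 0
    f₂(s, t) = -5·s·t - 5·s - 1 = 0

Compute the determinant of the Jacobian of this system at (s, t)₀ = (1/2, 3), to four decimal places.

5.0000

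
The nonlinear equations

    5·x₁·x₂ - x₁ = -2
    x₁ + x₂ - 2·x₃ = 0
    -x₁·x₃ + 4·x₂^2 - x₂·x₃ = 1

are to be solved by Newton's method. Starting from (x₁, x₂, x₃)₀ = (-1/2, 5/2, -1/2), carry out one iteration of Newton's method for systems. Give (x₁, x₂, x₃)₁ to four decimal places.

At (-1/2, 5/2, -1/2): F = (-3.7500, 3.0000, 25.0000).
Jacobian J = [[5·x₂ - 1, 5·x₁, 0], [1, 1, -2], [-x₃, 8·x₂ - x₃, -x₁ - x₂]].
At the point, J = [[11.5000, -2.5000, 0.0000], [1.0000, 1.0000, -2.0000], [0.5000, 20.5000, -2.0000]] (det J = 446.0000).
Solving J·Δ = −F gives Δ = (0.0813, -1.1261, 0.9776).
Then the next iterate is (x₁, x₂, x₃)₁ = (-0.4187, 1.3739, 0.4776).

(-0.4187, 1.3739, 0.4776)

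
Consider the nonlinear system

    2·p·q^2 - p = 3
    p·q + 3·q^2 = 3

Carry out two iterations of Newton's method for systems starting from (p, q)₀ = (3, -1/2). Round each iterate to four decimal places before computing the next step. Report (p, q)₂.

(-5.1286, -0.4581)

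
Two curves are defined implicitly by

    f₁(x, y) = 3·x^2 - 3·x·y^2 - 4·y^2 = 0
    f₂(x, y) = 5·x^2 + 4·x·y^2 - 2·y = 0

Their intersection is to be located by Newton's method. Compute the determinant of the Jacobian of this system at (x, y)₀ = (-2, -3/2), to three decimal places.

J = [[6·x - 3·y^2, -6·x·y - 8·y], [10·x + 4·y^2, 8·x·y - 2]].
At the point, J = [[-18.750, -6.000], [-11.000, 22.000]].
det J = -478.500.

-478.500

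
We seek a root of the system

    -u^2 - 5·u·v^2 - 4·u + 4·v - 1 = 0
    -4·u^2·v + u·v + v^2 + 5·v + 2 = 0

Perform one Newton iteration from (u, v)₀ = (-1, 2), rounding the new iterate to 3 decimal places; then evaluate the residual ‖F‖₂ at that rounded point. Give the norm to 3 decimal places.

7.858

At (-1, 2): F = (30.000, 6.000).
Jacobian J = [[-2·u - 5·v^2 - 4, -10·u·v + 4], [-8·u·v + v, -4·u^2 + u + 2·v + 5]].
At the point, J = [[-22.000, 24.000], [18.000, 4.000]] (det J = -520.000).
Solving J·Δ = −F gives Δ = (-0.046, -1.292).
Then the next iterate is (u, v)₁ = (-1.046, 0.708).
Re-evaluating at (-1.046, 0.708): F = (7.54349, 2.20216), so ‖F‖₂ = 7.858.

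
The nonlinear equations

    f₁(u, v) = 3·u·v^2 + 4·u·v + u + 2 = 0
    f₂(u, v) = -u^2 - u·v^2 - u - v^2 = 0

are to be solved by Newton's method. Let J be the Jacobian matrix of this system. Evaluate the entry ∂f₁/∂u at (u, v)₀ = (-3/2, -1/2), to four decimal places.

-0.2500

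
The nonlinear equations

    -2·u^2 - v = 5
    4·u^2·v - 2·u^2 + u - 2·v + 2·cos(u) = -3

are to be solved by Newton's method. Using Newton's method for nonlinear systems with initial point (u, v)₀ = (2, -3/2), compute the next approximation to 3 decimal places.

(0.717, -2.734)

At (2, -3/2): F = (-11.500, -24.83229).
Jacobian J = [[-4·u, -1], [8·u·v - 4·u - 2·sin(u) + 1, 4·u^2 - 2]].
At the point, J = [[-8.000, -1.000], [-32.81859, 14.000]] (det J = -144.81859).
Solving J·Δ = −F gives Δ = (-1.283, -1.234).
Then the next iterate is (u, v)₁ = (0.717, -2.734).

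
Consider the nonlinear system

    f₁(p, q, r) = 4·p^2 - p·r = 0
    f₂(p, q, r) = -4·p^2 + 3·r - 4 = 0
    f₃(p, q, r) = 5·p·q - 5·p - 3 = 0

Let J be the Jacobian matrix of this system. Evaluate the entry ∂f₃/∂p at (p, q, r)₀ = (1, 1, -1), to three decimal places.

0.000

∂f₃/∂p = 5·q - 5.
At (1, 1, -1) this is 0.000.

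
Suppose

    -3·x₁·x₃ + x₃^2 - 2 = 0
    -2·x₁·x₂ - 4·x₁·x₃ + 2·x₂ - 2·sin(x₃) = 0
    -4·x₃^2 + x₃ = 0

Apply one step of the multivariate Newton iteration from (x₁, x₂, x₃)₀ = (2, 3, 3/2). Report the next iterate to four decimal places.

(0.5101, 4.7174, 0.8182)

At (2, 3, 3/2): F = (-8.7500, -19.994990, -7.5000).
Jacobian J = [[-3·x₃, 0, -3·x₁ + 2·x₃], [-2·x₂ - 4·x₃, -2·x₁ + 2, -4·x₁ - 2·cos(x₃)], [0, 0, -8·x₃ + 1]].
At the point, J = [[-4.5000, 0.0000, -3.0000], [-12.0000, -2.0000, -8.141474], [0.0000, 0.0000, -11.0000]] (det J = -99.0000).
Solving J·Δ = −F gives Δ = (-1.4899, 1.7174, -0.6818).
Then the next iterate is (x₁, x₂, x₃)₁ = (0.5101, 4.7174, 0.8182).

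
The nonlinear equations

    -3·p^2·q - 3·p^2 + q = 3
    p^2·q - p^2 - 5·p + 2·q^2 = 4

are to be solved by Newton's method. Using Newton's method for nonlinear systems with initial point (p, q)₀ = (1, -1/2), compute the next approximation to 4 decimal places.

(-0.1538, -1.2692)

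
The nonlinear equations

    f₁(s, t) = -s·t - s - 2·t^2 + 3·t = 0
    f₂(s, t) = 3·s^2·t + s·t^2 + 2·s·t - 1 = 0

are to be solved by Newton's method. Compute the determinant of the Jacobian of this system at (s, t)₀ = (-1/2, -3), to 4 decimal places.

-180.5000

J = [[-t - 1, -s - 4·t + 3], [6·s·t + t^2 + 2·t, 3·s^2 + 2·s·t + 2·s]].
At the point, J = [[2.0000, 15.5000], [12.0000, 2.7500]].
det J = -180.5000.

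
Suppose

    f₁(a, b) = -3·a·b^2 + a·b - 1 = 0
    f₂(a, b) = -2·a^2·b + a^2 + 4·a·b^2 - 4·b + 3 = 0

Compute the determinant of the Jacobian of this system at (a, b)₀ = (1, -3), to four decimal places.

-50.0000

J = [[-3·b^2 + b, -6·a·b + a], [-4·a·b + 2·a + 4·b^2, -2·a^2 + 8·a·b - 4]].
At the point, J = [[-30.0000, 19.0000], [50.0000, -30.0000]].
det J = -50.0000.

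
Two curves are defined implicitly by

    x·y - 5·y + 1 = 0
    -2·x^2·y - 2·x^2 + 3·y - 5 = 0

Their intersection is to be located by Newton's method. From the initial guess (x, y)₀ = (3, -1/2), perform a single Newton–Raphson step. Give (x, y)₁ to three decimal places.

At (3, -1/2): F = (2.000, -15.500).
Jacobian J = [[y, x - 5], [-4·x·y - 4·x, -2·x^2 + 3]].
At the point, J = [[-0.500, -2.000], [-6.000, -15.000]] (det J = -4.500).
Solving J·Δ = −F gives Δ = (-13.556, 4.389).
Then the next iterate is (x, y)₁ = (-10.556, 3.889).

(-10.556, 3.889)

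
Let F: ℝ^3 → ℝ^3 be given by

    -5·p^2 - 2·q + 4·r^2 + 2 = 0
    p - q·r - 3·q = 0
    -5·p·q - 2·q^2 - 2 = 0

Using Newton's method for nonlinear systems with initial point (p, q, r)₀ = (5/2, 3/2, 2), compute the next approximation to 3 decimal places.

At (5/2, 3/2, 2): F = (-16.250, -5.000, -25.250).
Jacobian J = [[-10·p, -2, 8·r], [1, -r - 3, -q], [-5·q, -5·p - 4·q, 0]].
At the point, J = [[-25.000, -2.000, 16.000], [1.000, -5.000, -1.500], [-7.500, -18.500, 0.000]] (det J = -224.750).
Solving J·Δ = −F gives Δ = (-0.733, -1.068, -0.264).
Then the next iterate is (p, q, r)₁ = (1.767, 0.432, 1.736).

(1.767, 0.432, 1.736)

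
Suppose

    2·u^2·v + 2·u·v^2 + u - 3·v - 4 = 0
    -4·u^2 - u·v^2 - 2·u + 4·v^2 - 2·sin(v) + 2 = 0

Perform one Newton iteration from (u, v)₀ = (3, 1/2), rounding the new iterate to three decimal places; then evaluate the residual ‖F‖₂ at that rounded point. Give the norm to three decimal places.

At (3, 1/2): F = (8.000, -40.70885).
Jacobian J = [[4·u·v + 2·v^2 + 1, 2·u^2 + 4·u·v - 3], [-8·u - v^2 - 2, -2·u·v + 8·v - 2·cos(v)]].
At the point, J = [[7.500, 21.000], [-26.250, -0.75517]] (det J = 545.58626).
Solving J·Δ = −F gives Δ = (-1.556, 0.175).
Then the next iterate is (u, v)₁ = (1.444, 0.675).
Re-evaluating at (1.444, 0.675): F = (-0.45022, -9.31376), so ‖F‖₂ = 9.325.

9.325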